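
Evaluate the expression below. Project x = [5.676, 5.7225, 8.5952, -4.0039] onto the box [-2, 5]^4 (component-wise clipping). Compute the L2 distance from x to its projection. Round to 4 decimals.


Project each component onto [-2, 5].
clip(5.676) = 5.0, clip(5.7225) = 5.0, clip(8.5952) = 5.0, clip(-4.0039) = -2.0
Projection = [5.0, 5.0, 5.0, -2.0]
Squared diffs: [0.457, 0.522, 12.9255, 4.0156]
Distance = sqrt(17.9201) = 4.2332


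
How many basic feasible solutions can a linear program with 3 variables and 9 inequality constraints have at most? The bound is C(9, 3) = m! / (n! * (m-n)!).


Each vertex corresponds to some choice of n active constraints out of m, so the number of vertices is at most C(m, n) = m! / (n!(m-n)!).
m = 9, n = 3
Numerator: 9 * 8 * 7
Denominator: 3! = 6
C(9, 3) = 84


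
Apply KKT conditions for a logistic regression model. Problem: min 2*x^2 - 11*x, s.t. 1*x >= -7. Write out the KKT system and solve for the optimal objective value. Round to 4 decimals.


Step 1: Try lambda = 0 (constraint inactive).
Stationarity: 2*2*x - 11 = 0
x* = 11/(2*2) = 2.75
Check constraint: 1*2.75 = 2.75 >= -7 -- satisfied.
Step 2: Compute optimal value.
f(x*) = 2*2.75^2 - 11*2.75 = -15.125


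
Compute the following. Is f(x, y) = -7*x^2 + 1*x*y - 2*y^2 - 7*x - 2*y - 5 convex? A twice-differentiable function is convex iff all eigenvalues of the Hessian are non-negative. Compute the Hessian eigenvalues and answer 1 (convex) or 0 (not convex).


The Hessian of f(x,y) = -7*x^2 + 1*x*y - 2*y^2 - 7*x - 2*y - 5 is:
H = [[-14, 1], [1, -4]]
Trace = -14 - 4 = -18
Determinant = -14*-4 - (1)^2 = 55
Discriminant = (-18)^2 - 4*55 = 104.0
Eigenvalues: lambda_1 = -14.099, lambda_2 = -3.901
The function is not convex.

0


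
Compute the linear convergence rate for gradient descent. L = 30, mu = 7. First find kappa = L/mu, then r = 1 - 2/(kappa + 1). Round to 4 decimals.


Step 1: Compute the condition number.
kappa = L/mu = 30/7 = 4.2857
Step 2: Compute the convergence rate.
r = 1 - 2/(kappa + 1) = 1 - 2*mu/(L + mu) = (L - mu)/(L + mu) = 23/37 = 0.6216


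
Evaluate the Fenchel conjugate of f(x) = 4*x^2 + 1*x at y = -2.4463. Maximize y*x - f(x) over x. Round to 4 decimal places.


f*(y) = sup_x {y*x - a*x^2 - b*x} = sup_x {(y-b)*x - a*x^2}
FOC: (y - b) - 2a*x = 0 => x* = (y - b)/(2a)
x* = (-2.4463 - 1)/(2*4) = -0.4308
f*(-2.4463) = (y-b)^2/(4a) = (-2.4463 - 1)^2/(4*4)
= 11.877/16 = 0.7423


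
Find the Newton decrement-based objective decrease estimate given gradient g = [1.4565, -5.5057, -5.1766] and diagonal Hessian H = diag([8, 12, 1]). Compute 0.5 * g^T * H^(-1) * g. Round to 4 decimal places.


Step 1: H is diagonal, so H^(-1) * g = [0.1821, -0.4588, -5.1766].
Step 2: g^T H^(-1) g = sum_i g_i^2 / H_ii
  = (1.4565)^2/8 + (-5.5057)^2/12 + (-5.1766)^2/1
  = 0.2652 + 2.5261 + 26.7972 = 29.5884
Step 3: Objective decrease = 0.5 * g^T H^(-1) g = 14.7942


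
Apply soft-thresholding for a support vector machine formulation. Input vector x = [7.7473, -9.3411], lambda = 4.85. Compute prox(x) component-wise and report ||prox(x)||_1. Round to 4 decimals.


Soft-thresholding with lambda = 4.85:
prox(7.7473) = sign(7.7473)*max(|7.7473| - 4.85, 0) = 2.8973
prox(-9.3411) = sign(-9.3411)*max(|-9.3411| - 4.85, 0) = -4.4911
prox(x) = [2.8973, -4.4911]
||prox(x)||_1 = 2.8973 + 4.4911 = 7.3884


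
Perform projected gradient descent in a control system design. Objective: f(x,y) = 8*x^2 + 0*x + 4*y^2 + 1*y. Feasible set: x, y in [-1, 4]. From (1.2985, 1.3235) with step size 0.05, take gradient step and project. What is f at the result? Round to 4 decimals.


Step 1: Compute gradient at (1.2985, 1.3235).
grad_x = 2*8*1.2985 + 0 = 20.776
grad_y = 2*4*1.3235 + 1 = 11.588
Step 2: Gradient step.
x_raw = 1.2985 - 0.05*20.776 = 0.2597
y_raw = 1.3235 - 0.05*11.588 = 0.7441
Step 3: Project onto [-1, 4].
x_proj = clip(0.2597) = 0.2597
y_proj = clip(0.7441) = 0.7441
Step 4: Evaluate f.
f(0.2597, 0.7441) = 3.4984


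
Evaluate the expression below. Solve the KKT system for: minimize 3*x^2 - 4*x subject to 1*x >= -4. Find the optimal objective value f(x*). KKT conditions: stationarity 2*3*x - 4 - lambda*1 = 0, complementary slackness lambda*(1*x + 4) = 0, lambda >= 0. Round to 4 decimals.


Step 1: Try lambda = 0 (constraint inactive).
Stationarity: 2*3*x - 4 = 0
x* = 4/(2*3) = 2/3 = 0.6667 (rounded; the exact value 2/3 is used below)
Check constraint: 1*0.6667 = 0.6667 >= -4 -- satisfied.
Step 2: Compute optimal value.
f(x*) = 3*(2/3)^2 - 4*(2/3) = -1.3333


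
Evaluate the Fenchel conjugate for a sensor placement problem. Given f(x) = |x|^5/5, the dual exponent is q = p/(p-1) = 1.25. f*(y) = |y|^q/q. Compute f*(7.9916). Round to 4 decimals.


The conjugate exponent q satisfies 1/p + 1/q = 1.
p = 5, so q = 5/(5 - 1) = 1.25
|y|^q = 7.9916^1.25 = 13.4367
f*(7.9916) = 13.4367 / 1.25 = 10.7493


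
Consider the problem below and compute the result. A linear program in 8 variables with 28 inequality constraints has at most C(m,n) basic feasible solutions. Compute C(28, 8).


Each vertex corresponds to some choice of n active constraints out of m, so the number of vertices is at most C(m, n) = m! / (n!(m-n)!).
m = 28, n = 8
Numerator: 28 * 27 * 26 * 25 * 24 * 23 * 22 * 21
Denominator: 8! = 40320
C(28, 8) = 3108105


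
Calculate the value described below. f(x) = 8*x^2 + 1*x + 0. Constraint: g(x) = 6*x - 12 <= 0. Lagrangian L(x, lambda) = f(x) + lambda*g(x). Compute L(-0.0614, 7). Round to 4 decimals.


Step 1: Evaluate f(x).
f(-0.0614) = 8*(-0.0614)^2 + 1*(-0.0614) + 0 = -0.0312
Step 2: Evaluate g(x).
g(-0.0614) = 6*-0.0614 - 12 = -12.3684
Step 3: Compute Lagrangian.
L = -0.0312 + 7*-12.3684 = -86.61


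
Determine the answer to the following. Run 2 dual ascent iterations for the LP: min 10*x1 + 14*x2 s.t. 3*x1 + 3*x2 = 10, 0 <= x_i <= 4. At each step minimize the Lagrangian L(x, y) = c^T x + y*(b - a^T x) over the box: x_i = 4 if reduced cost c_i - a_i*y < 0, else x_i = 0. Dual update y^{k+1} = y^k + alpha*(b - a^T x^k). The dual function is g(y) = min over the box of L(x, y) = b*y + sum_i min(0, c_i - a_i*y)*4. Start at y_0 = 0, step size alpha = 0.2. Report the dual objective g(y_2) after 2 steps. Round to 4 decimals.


Dual ascent for LP: min 10*x1 + 14*x2, 3*x1 + 3*x2 = 10, 0 <= x_i <= 4
Step 1: y^k = 0.0, reduced costs: (10.0, 14.0)
  x^k = (0.0, 0.0), subgradient = b - a^T x = 10.0
  y^{k+1} = 0.0 + 0.2*10.0 = 2.0
Step 2: y^k = 2.0, reduced costs: (4.0, 8.0)
  x^k = (0.0, 0.0), subgradient = b - a^T x = 10.0
  y^{k+1} = 2.0 + 0.2*10.0 = 4.0
Dual objective at y_2 = 4.0: reduced costs (-2.0, 2.0), box minimizer x = (4.0, 0.0)
g(y_2) = b*y + (c1 - a1*y)*x1 + (c2 - a2*y)*x2 = 10*4.0 + (-2.0)*4.0 + 2.0*0.0 = 40.0 - 8.0 + 0.0 = 32.0


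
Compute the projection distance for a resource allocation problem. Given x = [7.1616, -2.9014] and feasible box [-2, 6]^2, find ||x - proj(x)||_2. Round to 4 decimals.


Project each component onto [-2, 6].
clip(7.1616) = 6.0, clip(-2.9014) = -2.0
Projection = [6.0, -2.0]
Squared diffs: [1.3493, 0.8125]
Distance = sqrt(2.1618) = 1.4703


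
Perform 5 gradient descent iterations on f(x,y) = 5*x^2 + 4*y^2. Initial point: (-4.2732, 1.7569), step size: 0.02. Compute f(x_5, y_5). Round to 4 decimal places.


Gradient descent on f(x,y) = 5*x^2 + 4*y^2.
Starting point: (-4.2732, 1.7569), alpha = 0.02
Step 1: grad_x = 2*5*-4.2732 = -42.732, grad_y = 2*4*1.7569 = 14.0552
  x_1 = -4.2732 - 0.02*-42.732 = -3.4186
  y_1 = 1.7569 - 0.02*14.0552 = 1.4758
Step 2: grad_x = 2*5*-3.4186 = -34.1856, grad_y = 2*4*1.4758 = 11.8064
  x_2 = -3.4186 - 0.02*-34.1856 = -2.7348
  y_2 = 1.4758 - 0.02*11.8064 = 1.2397
Step 3: grad_x = 2*5*-2.7348 = -27.3485, grad_y = 2*4*1.2397 = 9.9173
  x_3 = -2.7348 - 0.02*-27.3485 = -2.1879
  y_3 = 1.2397 - 0.02*9.9173 = 1.0413
Step 4: grad_x = 2*5*-2.1879 = -21.8788, grad_y = 2*4*1.0413 = 8.3306
  x_4 = -2.1879 - 0.02*-21.8788 = -1.7503
  y_4 = 1.0413 - 0.02*8.3306 = 0.8747
Step 5: grad_x = 2*5*-1.7503 = -17.503, grad_y = 2*4*0.8747 = 6.9977
  x_5 = -1.7503 - 0.02*-17.503 = -1.4002
  y_5 = 0.8747 - 0.02*6.9977 = 0.7348
f(-1.4002, 0.7348) = 5*(-1.4002)^2 + 4*0.7348^2 = 11.9629


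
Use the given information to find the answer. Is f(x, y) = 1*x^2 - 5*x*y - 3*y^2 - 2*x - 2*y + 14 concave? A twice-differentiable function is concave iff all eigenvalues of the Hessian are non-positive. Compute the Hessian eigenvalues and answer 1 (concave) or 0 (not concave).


The Hessian of f(x,y) = 1*x^2 - 5*x*y - 3*y^2 - 2*x - 2*y + 14 is:
H = [[2, -5], [-5, -6]]
Trace = 2 - 6 = -4
Determinant = 2*-6 - (-5)^2 = -37
Discriminant = (-4)^2 - 4*-37 = 164.0
Eigenvalues: lambda_1 = -8.4031, lambda_2 = 4.4031
The function is not concave.

0


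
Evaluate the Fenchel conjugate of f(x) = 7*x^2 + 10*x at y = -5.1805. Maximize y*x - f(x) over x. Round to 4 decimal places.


f*(y) = sup_x {y*x - a*x^2 - b*x} = sup_x {(y-b)*x - a*x^2}
FOC: (y - b) - 2a*x = 0 => x* = (y - b)/(2a)
x* = (-5.1805 - 10)/(2*7) = -1.0843
f*(-5.1805) = (y-b)^2/(4a) = (-5.1805 - 10)^2/(4*7)
= 230.4476/28 = 8.2303


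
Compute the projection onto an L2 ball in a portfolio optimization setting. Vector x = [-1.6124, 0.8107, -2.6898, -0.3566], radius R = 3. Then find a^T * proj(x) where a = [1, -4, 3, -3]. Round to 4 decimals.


Step 1: Compute ||x|| (intermediates to 6 decimals).
||x|| = sqrt((-1.6124)^2 + 0.8107^2 + (-2.6898)^2 + (-0.3566)^2) = 3.25872
Step 2: Project.
Since ||x|| > R, scale = R/||x|| = 3/3.25872 = 0.920607, proj(x) = scale * x
proj(x) = [-1.484387, 0.746336, -2.476249, -0.328288]
Step 3: Dot product.
a^T * proj(x) = 1*(-1.484387) - 4*0.746336 + 3*(-2.476249) - 3*(-0.328288) = -10.9136


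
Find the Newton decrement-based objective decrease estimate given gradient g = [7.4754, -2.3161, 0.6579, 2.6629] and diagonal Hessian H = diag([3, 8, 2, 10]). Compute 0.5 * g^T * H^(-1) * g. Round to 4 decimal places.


Step 1: H is diagonal, so H^(-1) * g = [2.4918, -0.2895, 0.329, 0.2663].
Step 2: g^T H^(-1) g = sum_i g_i^2 / H_ii
  = (7.4754)^2/3 + (-2.3161)^2/8 + (0.6579)^2/2 + (2.6629)^2/10
  = 18.6272 + 0.6705 + 0.2164 + 0.7091 = 20.2233
Step 3: Objective decrease = 0.5 * g^T H^(-1) g = 10.1116


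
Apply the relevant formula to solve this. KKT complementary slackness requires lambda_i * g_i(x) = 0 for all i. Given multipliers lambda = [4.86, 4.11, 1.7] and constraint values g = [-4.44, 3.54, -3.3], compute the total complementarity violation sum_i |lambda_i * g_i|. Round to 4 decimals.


KKT complementary slackness check:
lambda_1 * g_1 = 4.86 * -4.44 = -21.5784
lambda_2 * g_2 = 4.11 * 3.54 = 14.5494
lambda_3 * g_3 = 1.7 * -3.3 = -5.61
Total violation = 21.5784 + 14.5494 + 5.61 = 41.7378


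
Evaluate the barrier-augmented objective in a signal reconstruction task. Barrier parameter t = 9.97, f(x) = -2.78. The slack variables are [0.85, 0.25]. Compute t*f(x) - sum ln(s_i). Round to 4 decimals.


Step 1: Compute log-barrier.
ln values: [-0.1625, -1.3863]
phi = -(-0.1625 - 1.3863) = 1.5488
Step 2: Compute augmented objective.
t*f(x) = 9.97*-2.78 = -27.7166
Total = -27.7166 + 1.5488 = -26.1678


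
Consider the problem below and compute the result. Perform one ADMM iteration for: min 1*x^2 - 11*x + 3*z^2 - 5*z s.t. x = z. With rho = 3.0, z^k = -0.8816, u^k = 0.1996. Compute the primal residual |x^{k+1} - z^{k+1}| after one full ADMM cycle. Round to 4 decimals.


ADMM iteration with rho = 3.0, z^k = -0.8816, u^k = 0.1996
Step 1: x-update.
Minimize 1*x^2 - 11*x + (3.0/2)*(x + 0.8816 + 0.1996)^2
FOC: (2*1 + 3.0)*x = 11 + 3.0*(-0.8816 - 0.1996)
x^{k+1} = 1.5513
Step 2: z-update.
Minimize 3*z^2 - 5*z + (3.0/2)*(1.5513 - z + 0.1996)^2
FOC: (2*3 + 3.0)*z = 5 + 3.0*(1.5513 + 0.1996)
z^{k+1} = 1.1392
Step 3: u-update.
u^{k+1} = 0.1996 + 1.5513 - 1.1392 = 0.6117
Step 4: Primal residual = |1.5513 - 1.1392| = 0.4121


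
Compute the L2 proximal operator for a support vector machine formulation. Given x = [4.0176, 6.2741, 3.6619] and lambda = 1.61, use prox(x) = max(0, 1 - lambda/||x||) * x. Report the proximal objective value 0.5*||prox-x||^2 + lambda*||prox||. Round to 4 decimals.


Step 1: Compute ||x||.
||x|| = 8.3015
Step 2: Compute scaling factor.
scale = max(0, 1 - 1.61/8.3015) = 0.8061
Step 3: prox(x) = [3.2384, 5.0573, 2.9517]
||prox(x)|| = 6.6915
Step 4: Proximal objective.
0.5*||prox-x||^2 = 1.2961
lambda*||prox|| = 10.7733
Total = 12.0694


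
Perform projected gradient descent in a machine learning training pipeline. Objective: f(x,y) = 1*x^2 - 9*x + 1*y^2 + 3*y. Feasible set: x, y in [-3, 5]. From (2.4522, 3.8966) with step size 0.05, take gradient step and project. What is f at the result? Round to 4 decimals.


Step 1: Compute gradient at (2.4522, 3.8966).
grad_x = 2*1*2.4522 - 9 = -4.0956
grad_y = 2*1*3.8966 + 3 = 10.7932
Step 2: Gradient step.
x_raw = 2.4522 - 0.05*-4.0956 = 2.657
y_raw = 3.8966 - 0.05*10.7932 = 3.3569
Step 3: Project onto [-3, 5].
x_proj = clip(2.657) = 2.657
y_proj = clip(3.3569) = 3.3569
Step 4: Evaluate f.
f(2.657, 3.3569) = 4.4866


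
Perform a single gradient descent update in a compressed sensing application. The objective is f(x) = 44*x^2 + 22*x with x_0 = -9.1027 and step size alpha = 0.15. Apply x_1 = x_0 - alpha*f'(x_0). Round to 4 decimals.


We compute the gradient at x_0 and apply the update.
f'(x) = 88*x + 22
f'(-9.1027) = 88*-9.1027 + 22 = -779.0376
x_1 = -9.1027 - 0.15*-779.0376 = 107.7529


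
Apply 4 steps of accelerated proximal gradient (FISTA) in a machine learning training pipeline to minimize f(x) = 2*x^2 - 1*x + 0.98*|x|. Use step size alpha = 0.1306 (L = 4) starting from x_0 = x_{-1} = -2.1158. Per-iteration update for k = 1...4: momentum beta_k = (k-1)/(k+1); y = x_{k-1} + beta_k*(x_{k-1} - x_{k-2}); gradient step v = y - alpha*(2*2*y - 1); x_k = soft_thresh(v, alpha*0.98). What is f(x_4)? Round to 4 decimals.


FISTA on f(x) = 2*x^2 - 1*x + 0.98*|x|
L = 4, alpha = 0.1306
Iteration 1: beta = 0.0, y = -2.1158 + 0.0*(-2.1158 + 2.1158) = -2.1158
  grad(y) = -9.4632, v = y - alpha*grad = -0.8799
  prox(v) = soft_thresh(-0.8799, 0.128) = -0.7519
Iteration 2: beta = 0.3333, y = -0.7519 + 0.3333*(-0.7519 + 2.1158) = -0.2973
  grad(y) = -2.1892, v = y - alpha*grad = -0.0114
  prox(v) = soft_thresh(-0.0114, 0.128) = 0.0
Iteration 3: beta = 0.5, y = 0.0 + 0.5*(0.0 + 0.7519) = 0.376
  grad(y) = 0.5038, v = y - alpha*grad = 0.3102
  prox(v) = soft_thresh(0.3102, 0.128) = 0.1822
Iteration 4: beta = 0.6, y = 0.1822 + 0.6*(0.1822 - 0.0) = 0.2915
  grad(y) = 0.1659, v = y - alpha*grad = 0.2698
  prox(v) = soft_thresh(0.2698, 0.128) = 0.1418
f(x_4) = 2*0.1418^2 - 1*0.1418 + 0.98*|0.1418| = 0.0374


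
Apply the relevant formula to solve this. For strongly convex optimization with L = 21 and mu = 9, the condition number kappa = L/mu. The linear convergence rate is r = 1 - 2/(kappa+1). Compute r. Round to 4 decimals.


Step 1: Compute the condition number.
kappa = L/mu = 21/9 = 2.3333
Step 2: Compute the convergence rate.
r = 1 - 2/(kappa + 1) = 1 - 2*mu/(L + mu) = (L - mu)/(L + mu) = 12/30 = 0.4


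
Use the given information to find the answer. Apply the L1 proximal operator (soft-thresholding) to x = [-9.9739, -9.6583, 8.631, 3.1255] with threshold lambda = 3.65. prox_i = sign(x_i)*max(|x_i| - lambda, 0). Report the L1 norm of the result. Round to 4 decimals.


Soft-thresholding with lambda = 3.65:
prox(-9.9739) = sign(-9.9739)*max(|-9.9739| - 3.65, 0) = -6.3239
prox(-9.6583) = sign(-9.6583)*max(|-9.6583| - 3.65, 0) = -6.0083
prox(8.631) = sign(8.631)*max(|8.631| - 3.65, 0) = 4.981
prox(3.1255) = sign(3.1255)*max(|3.1255| - 3.65, 0) = 0.0
prox(x) = [-6.3239, -6.0083, 4.981, 0.0]
||prox(x)||_1 = 6.3239 + 6.0083 + 4.981 + 0.0 = 17.3132


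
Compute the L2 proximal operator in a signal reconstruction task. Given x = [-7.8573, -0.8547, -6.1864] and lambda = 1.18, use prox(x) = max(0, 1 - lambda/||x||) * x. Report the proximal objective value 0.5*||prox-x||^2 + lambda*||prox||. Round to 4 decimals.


Step 1: Compute ||x||.
||x|| = 10.0369
Step 2: Compute scaling factor.
scale = max(0, 1 - 1.18/10.0369) = 0.8824
Step 3: prox(x) = [-6.9335, -0.7542, -5.4591]
||prox(x)|| = 8.8569
Step 4: Proximal objective.
0.5*||prox-x||^2 = 0.6962
lambda*||prox|| = 10.4511
Total = 11.1473


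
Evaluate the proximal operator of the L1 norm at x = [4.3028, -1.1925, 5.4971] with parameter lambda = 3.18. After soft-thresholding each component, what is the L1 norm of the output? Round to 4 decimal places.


Soft-thresholding with lambda = 3.18:
prox(4.3028) = sign(4.3028)*max(|4.3028| - 3.18, 0) = 1.1228
prox(-1.1925) = sign(-1.1925)*max(|-1.1925| - 3.18, 0) = 0.0
prox(5.4971) = sign(5.4971)*max(|5.4971| - 3.18, 0) = 2.3171
prox(x) = [1.1228, 0.0, 2.3171]
||prox(x)||_1 = 1.1228 + 0.0 + 2.3171 = 3.4399


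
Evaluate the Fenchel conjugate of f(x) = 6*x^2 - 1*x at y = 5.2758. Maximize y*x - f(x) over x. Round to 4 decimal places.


f*(y) = sup_x {y*x - a*x^2 - b*x} = sup_x {(y-b)*x - a*x^2}
FOC: (y - b) - 2a*x = 0 => x* = (y - b)/(2a)
x* = (5.2758 + 1)/(2*6) = 0.523
f*(5.2758) = (y-b)^2/(4a) = (5.2758 + 1)^2/(4*6)
= 39.3857/24 = 1.6411


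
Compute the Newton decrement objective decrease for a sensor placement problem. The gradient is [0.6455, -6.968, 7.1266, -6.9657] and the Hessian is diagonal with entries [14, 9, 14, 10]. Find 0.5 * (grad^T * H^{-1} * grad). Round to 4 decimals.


Step 1: H is diagonal, so H^(-1) * g = [0.0461, -0.7742, 0.509, -0.6966].
Step 2: g^T H^(-1) g = sum_i g_i^2 / H_ii
  = (0.6455)^2/14 + (-6.968)^2/9 + (7.1266)^2/14 + (-6.9657)^2/10
  = 0.0298 + 5.3948 + 3.6277 + 4.8521 = 13.9044
Step 3: Objective decrease = 0.5 * g^T H^(-1) g = 6.9522


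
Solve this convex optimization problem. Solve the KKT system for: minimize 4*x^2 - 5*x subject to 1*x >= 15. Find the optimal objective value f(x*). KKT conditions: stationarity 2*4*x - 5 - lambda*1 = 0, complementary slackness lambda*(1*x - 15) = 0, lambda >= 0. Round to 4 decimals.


Step 1: Try lambda = 0 (constraint inactive).
x_unc = 5/(2*4) = 0.625
Check: 1*0.625 = 0.625 < 15 -- violated!
Step 2: Constraint must be active: 1*x = 15
x* = 15/1 = 15.0
lambda = (2*4*15.0 - 5)/1 = 115.0
Step 3: Compute optimal value.
f(x*) = 4*15.0^2 - 5*15.0 = 825.0


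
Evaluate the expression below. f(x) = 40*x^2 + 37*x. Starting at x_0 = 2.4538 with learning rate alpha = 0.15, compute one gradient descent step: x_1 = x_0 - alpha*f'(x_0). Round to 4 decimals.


We compute the gradient at x_0 and apply the update.
f'(x) = 80*x + 37
f'(2.4538) = 80*2.4538 + 37 = 233.304
x_1 = 2.4538 - 0.15*233.304 = -32.5418


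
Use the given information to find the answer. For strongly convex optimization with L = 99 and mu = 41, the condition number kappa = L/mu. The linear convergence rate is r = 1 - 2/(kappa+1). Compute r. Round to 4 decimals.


Step 1: Compute the condition number.
kappa = L/mu = 99/41 = 2.4146
Step 2: Compute the convergence rate.
r = 1 - 2/(kappa + 1) = 1 - 2*mu/(L + mu) = (L - mu)/(L + mu) = 58/140 = 0.4143


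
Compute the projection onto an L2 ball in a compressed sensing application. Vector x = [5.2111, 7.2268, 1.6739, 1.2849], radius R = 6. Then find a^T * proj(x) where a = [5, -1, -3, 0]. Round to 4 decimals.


Step 1: Compute ||x|| (intermediates to 6 decimals).
||x|| = sqrt(5.2111^2 + 7.2268^2 + 1.6739^2 + 1.2849^2) = 9.156152
Step 2: Project.
Since ||x|| > R, scale = R/||x|| = 6/9.156152 = 0.655297, proj(x) = scale * x
proj(x) = [3.414818, 4.7357, 1.096902, 0.841991]
Step 3: Dot product.
a^T * proj(x) = 5*3.414818 - 1*4.7357 - 3*1.096902 + 0*0.841991 = 9.0477


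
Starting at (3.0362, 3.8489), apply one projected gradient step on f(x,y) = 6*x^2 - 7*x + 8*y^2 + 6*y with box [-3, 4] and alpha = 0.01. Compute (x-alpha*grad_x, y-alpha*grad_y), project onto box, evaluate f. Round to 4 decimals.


Step 1: Compute gradient at (3.0362, 3.8489).
grad_x = 2*6*3.0362 - 7 = 29.4344
grad_y = 2*8*3.8489 + 6 = 67.5824
Step 2: Gradient step.
x_raw = 3.0362 - 0.01*29.4344 = 2.7419
y_raw = 3.8489 - 0.01*67.5824 = 3.1731
Step 3: Project onto [-3, 4].
x_proj = clip(2.7419) = 2.7419
y_proj = clip(3.1731) = 3.1731
Step 4: Evaluate f.
f(2.7419, 3.1731) = 125.4994


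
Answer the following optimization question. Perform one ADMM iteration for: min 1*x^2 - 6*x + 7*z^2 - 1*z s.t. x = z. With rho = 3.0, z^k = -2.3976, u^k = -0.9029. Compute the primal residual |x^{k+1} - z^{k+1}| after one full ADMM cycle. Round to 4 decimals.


ADMM iteration with rho = 3.0, z^k = -2.3976, u^k = -0.9029
Step 1: x-update.
Minimize 1*x^2 - 6*x + (3.0/2)*(x + 2.3976 - 0.9029)^2
FOC: (2*1 + 3.0)*x = 6 + 3.0*(-2.3976 + 0.9029)
x^{k+1} = 0.3032
Step 2: z-update.
Minimize 7*z^2 - 1*z + (3.0/2)*(0.3032 - z - 0.9029)^2
FOC: (2*7 + 3.0)*z = 1 + 3.0*(0.3032 - 0.9029)
z^{k+1} = -0.047
Step 3: u-update.
u^{k+1} = -0.9029 + 0.3032 + 0.047 = -0.5527
Step 4: Primal residual = |0.3032 + 0.047| = 0.3502


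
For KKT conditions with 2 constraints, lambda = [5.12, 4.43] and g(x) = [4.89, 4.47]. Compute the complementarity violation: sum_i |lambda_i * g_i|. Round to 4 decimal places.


KKT complementary slackness check:
lambda_1 * g_1 = 5.12 * 4.89 = 25.0368
lambda_2 * g_2 = 4.43 * 4.47 = 19.8021
Total violation = 25.0368 + 19.8021 = 44.8389


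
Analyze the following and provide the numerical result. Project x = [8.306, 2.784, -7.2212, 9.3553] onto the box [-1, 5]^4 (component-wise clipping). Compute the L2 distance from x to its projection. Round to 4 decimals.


Project each component onto [-1, 5].
clip(8.306) = 5.0, clip(2.784) = 2.784, clip(-7.2212) = -1.0, clip(9.3553) = 5.0
Projection = [5.0, 2.784, -1.0, 5.0]
Squared diffs: [10.9296, 0.0, 38.7033, 18.9686]
Distance = sqrt(68.6015) = 8.2826


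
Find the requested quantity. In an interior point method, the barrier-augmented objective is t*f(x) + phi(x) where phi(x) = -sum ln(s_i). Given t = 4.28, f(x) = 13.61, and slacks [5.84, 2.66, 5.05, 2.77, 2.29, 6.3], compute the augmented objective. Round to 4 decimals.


Step 1: Compute log-barrier.
ln values: [1.7647, 0.9783, 1.6194, 1.0188, 0.8286, 1.8405]
phi = -(1.7647 + 0.9783 + 1.6194 + 1.0188 + 0.8286 + 1.8405) = -8.0504
Step 2: Compute augmented objective.
t*f(x) = 4.28*13.61 = 58.2508
Total = 58.2508 - 8.0504 = 50.2004


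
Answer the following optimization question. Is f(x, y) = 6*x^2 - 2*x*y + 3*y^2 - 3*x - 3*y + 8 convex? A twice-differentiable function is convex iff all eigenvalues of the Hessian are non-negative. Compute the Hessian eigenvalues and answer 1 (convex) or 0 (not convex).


The Hessian of f(x,y) = 6*x^2 - 2*x*y + 3*y^2 - 3*x - 3*y + 8 is:
H = [[12, -2], [-2, 6]]
Trace = 12 + 6 = 18
Determinant = 12*6 - (-2)^2 = 68
Discriminant = (18)^2 - 4*68 = 52.0
Eigenvalues: lambda_1 = 5.3944, lambda_2 = 12.6056
The function is convex.

1


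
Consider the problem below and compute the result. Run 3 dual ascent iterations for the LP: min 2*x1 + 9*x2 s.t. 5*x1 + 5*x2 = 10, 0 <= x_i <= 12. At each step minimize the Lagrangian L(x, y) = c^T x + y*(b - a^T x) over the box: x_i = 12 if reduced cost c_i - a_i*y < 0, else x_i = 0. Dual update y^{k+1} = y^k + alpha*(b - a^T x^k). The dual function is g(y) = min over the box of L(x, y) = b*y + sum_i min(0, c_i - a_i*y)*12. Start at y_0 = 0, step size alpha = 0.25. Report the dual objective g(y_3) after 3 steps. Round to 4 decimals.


Dual ascent for LP: min 2*x1 + 9*x2, 5*x1 + 5*x2 = 10, 0 <= x_i <= 12
Step 1: y^k = 0.0, reduced costs: (2.0, 9.0)
  x^k = (0.0, 0.0), subgradient = b - a^T x = 10.0
  y^{k+1} = 0.0 + 0.25*10.0 = 2.5
Step 2: y^k = 2.5, reduced costs: (-10.5, -3.5)
  x^k = (12.0, 12.0), subgradient = b - a^T x = -110.0
  y^{k+1} = 2.5 + 0.25*-110.0 = -25.0
Step 3: y^k = -25.0, reduced costs: (127.0, 134.0)
  x^k = (0.0, 0.0), subgradient = b - a^T x = 10.0
  y^{k+1} = -25.0 + 0.25*10.0 = -22.5
Dual objective at y_3 = -22.5: reduced costs (114.5, 121.5), box minimizer x = (0.0, 0.0)
g(y_3) = b*y + (c1 - a1*y)*x1 + (c2 - a2*y)*x2 = 10*(-22.5) + 114.5*0.0 + 121.5*0.0 = -225.0 + 0.0 + 0.0 = -225.0


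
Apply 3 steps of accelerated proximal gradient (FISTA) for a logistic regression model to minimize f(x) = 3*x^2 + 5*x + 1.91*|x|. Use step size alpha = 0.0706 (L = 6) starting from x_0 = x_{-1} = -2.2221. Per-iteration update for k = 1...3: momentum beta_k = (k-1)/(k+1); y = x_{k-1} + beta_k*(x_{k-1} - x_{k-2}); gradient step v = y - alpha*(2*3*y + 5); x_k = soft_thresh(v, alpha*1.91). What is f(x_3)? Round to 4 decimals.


FISTA on f(x) = 3*x^2 + 5*x + 1.91*|x|
L = 6, alpha = 0.0706
Iteration 1: beta = 0.0, y = -2.2221 + 0.0*(-2.2221 + 2.2221) = -2.2221
  grad(y) = -8.3326, v = y - alpha*grad = -1.6338
  prox(v) = soft_thresh(-1.6338, 0.1348) = -1.499
Iteration 2: beta = 0.3333, y = -1.499 + 0.3333*(-1.499 + 2.2221) = -1.2579
  grad(y) = -2.5476, v = y - alpha*grad = -1.0781
  prox(v) = soft_thresh(-1.0781, 0.1348) = -0.9432
Iteration 3: beta = 0.5, y = -0.9432 + 0.5*(-0.9432 + 1.499) = -0.6654
  grad(y) = 1.0079, v = y - alpha*grad = -0.7365
  prox(v) = soft_thresh(-0.7365, 0.1348) = -0.6017
f(x_3) = 3*(-0.6017)^2 + 5*(-0.6017) + 1.91*|-0.6017| = -0.7731


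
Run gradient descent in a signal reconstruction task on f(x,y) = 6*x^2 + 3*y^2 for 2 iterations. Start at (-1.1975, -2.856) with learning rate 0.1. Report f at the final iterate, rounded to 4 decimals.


Gradient descent on f(x,y) = 6*x^2 + 3*y^2.
Starting point: (-1.1975, -2.856), alpha = 0.1
Step 1: grad_x = 2*6*-1.1975 = -14.37, grad_y = 2*3*-2.856 = -17.136
  x_1 = -1.1975 - 0.1*-14.37 = 0.2395
  y_1 = -2.856 - 0.1*-17.136 = -1.1424
Step 2: grad_x = 2*6*0.2395 = 2.874, grad_y = 2*3*-1.1424 = -6.8544
  x_2 = 0.2395 - 0.1*2.874 = -0.0479
  y_2 = -1.1424 - 0.1*-6.8544 = -0.457
f(-0.0479, -0.457) = 6*(-0.0479)^2 + 3*(-0.457)^2 = 0.6402


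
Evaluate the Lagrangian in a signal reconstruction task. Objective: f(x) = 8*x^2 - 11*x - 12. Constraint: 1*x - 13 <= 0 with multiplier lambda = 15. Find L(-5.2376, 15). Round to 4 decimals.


Step 1: Evaluate f(x).
f(-5.2376) = 8*(-5.2376)^2 - 11*(-5.2376) - 12 = 265.0732
Step 2: Evaluate g(x).
g(-5.2376) = 1*-5.2376 - 13 = -18.2376
Step 3: Compute Lagrangian.
L = 265.0732 + 15*-18.2376 = -8.4908


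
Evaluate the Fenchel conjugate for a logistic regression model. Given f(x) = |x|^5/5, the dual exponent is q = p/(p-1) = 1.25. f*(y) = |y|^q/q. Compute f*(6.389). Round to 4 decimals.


The conjugate exponent q satisfies 1/p + 1/q = 1.
p = 5, so q = 5/(5 - 1) = 1.25
|y|^q = 6.389^1.25 = 10.1576
f*(6.389) = 10.1576 / 1.25 = 8.1261


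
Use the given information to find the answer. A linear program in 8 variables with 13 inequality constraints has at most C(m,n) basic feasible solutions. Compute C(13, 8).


Each vertex corresponds to some choice of n active constraints out of m, so the number of vertices is at most C(m, n) = m! / (n!(m-n)!).
m = 13, n = 8
Numerator: 13 * 12 * 11 * 10 * 9 * 8 * 7 * 6
Denominator: 8! = 40320
C(13, 8) = 1287


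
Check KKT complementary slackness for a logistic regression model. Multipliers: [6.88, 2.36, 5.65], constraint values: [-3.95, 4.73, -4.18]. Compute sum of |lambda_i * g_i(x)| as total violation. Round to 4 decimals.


KKT complementary slackness check:
lambda_1 * g_1 = 6.88 * -3.95 = -27.176
lambda_2 * g_2 = 2.36 * 4.73 = 11.1628
lambda_3 * g_3 = 5.65 * -4.18 = -23.617
Total violation = 27.176 + 11.1628 + 23.617 = 61.9558


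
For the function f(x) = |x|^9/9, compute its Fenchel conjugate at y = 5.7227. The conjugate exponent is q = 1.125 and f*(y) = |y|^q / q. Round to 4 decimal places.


The conjugate exponent q satisfies 1/p + 1/q = 1.
p = 9, so q = 9/(9 - 1) = 1.125
|y|^q = 5.7227^1.125 = 7.1171
f*(5.7227) = 7.1171 / 1.125 = 6.3263


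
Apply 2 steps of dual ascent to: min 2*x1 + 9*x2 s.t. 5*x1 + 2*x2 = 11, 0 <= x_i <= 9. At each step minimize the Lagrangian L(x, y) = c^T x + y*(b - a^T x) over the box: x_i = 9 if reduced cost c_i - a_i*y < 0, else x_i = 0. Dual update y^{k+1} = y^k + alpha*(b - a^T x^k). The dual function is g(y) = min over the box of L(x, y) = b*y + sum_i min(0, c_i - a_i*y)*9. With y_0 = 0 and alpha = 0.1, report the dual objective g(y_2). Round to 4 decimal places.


Dual ascent for LP: min 2*x1 + 9*x2, 5*x1 + 2*x2 = 11, 0 <= x_i <= 9
Step 1: y^k = 0.0, reduced costs: (2.0, 9.0)
  x^k = (0.0, 0.0), subgradient = b - a^T x = 11.0
  y^{k+1} = 0.0 + 0.1*11.0 = 1.1
Step 2: y^k = 1.1, reduced costs: (-3.5, 6.8)
  x^k = (9.0, 0.0), subgradient = b - a^T x = -34.0
  y^{k+1} = 1.1 + 0.1*-34.0 = -2.3
Dual objective at y_2 = -2.3: reduced costs (13.5, 13.6), box minimizer x = (0.0, 0.0)
g(y_2) = b*y + (c1 - a1*y)*x1 + (c2 - a2*y)*x2 = 11*(-2.3) + 13.5*0.0 + 13.6*0.0 = -25.3 + 0.0 + 0.0 = -25.3


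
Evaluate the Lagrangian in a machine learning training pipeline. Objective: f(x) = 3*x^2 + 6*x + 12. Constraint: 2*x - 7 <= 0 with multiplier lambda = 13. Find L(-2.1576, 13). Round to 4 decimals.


Step 1: Evaluate f(x).
f(-2.1576) = 3*(-2.1576)^2 + 6*(-2.1576) + 12 = 13.0201
Step 2: Evaluate g(x).
g(-2.1576) = 2*-2.1576 - 7 = -11.3152
Step 3: Compute Lagrangian.
L = 13.0201 + 13*-11.3152 = -134.0775


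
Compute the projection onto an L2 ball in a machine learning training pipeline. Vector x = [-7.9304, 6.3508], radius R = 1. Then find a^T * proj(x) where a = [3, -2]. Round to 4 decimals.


Step 1: Compute ||x|| (intermediates to 6 decimals).
||x|| = sqrt((-7.9304)^2 + 6.3508^2) = 10.159917
Step 2: Project.
Since ||x|| > R, scale = R/||x|| = 1/10.159917 = 0.098426, proj(x) = scale * x
proj(x) = [-0.780558, 0.625084]
Step 3: Dot product.
a^T * proj(x) = 3*(-0.780558) - 2*0.625084 = -3.5918


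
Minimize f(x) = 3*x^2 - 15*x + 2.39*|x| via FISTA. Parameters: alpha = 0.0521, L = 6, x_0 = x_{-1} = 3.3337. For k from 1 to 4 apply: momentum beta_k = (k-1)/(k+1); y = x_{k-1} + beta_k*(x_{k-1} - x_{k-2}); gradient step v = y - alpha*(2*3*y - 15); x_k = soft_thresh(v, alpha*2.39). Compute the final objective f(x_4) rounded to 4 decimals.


FISTA on f(x) = 3*x^2 - 15*x + 2.39*|x|
L = 6, alpha = 0.0521
Iteration 1: beta = 0.0, y = 3.3337 + 0.0*(3.3337 - 3.3337) = 3.3337
  grad(y) = 5.0022, v = y - alpha*grad = 3.0731
  prox(v) = soft_thresh(3.0731, 0.1245) = 2.9486
Iteration 2: beta = 0.3333, y = 2.9486 + 0.3333*(2.9486 - 3.3337) = 2.8202
  grad(y) = 1.9211, v = y - alpha*grad = 2.7201
  prox(v) = soft_thresh(2.7201, 0.1245) = 2.5956
Iteration 3: beta = 0.5, y = 2.5956 + 0.5*(2.5956 - 2.9486) = 2.4191
  grad(y) = -0.4855, v = y - alpha*grad = 2.4444
  prox(v) = soft_thresh(2.4444, 0.1245) = 2.3199
Iteration 4: beta = 0.6, y = 2.3199 + 0.6*(2.3199 - 2.5956) = 2.1544
  grad(y) = -2.0734, v = y - alpha*grad = 2.2625
  prox(v) = soft_thresh(2.2625, 0.1245) = 2.1379
f(x_4) = 3*2.1379^2 - 15*2.1379 + 2.39*|2.1379| = -13.2471


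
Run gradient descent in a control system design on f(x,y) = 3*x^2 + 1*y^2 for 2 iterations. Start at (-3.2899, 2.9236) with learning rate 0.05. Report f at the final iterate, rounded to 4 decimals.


Gradient descent on f(x,y) = 3*x^2 + 1*y^2.
Starting point: (-3.2899, 2.9236), alpha = 0.05
Step 1: grad_x = 2*3*-3.2899 = -19.7394, grad_y = 2*1*2.9236 = 5.8472
  x_1 = -3.2899 - 0.05*-19.7394 = -2.3029
  y_1 = 2.9236 - 0.05*5.8472 = 2.6312
Step 2: grad_x = 2*3*-2.3029 = -13.8176, grad_y = 2*1*2.6312 = 5.2625
  x_2 = -2.3029 - 0.05*-13.8176 = -1.6121
  y_2 = 2.6312 - 0.05*5.2625 = 2.3681
f(-1.6121, 2.3681) = 3*(-1.6121)^2 + 1*2.3681^2 = 13.4041


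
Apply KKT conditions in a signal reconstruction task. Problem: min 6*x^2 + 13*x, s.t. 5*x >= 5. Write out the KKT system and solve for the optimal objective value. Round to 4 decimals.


Step 1: Try lambda = 0 (constraint inactive).
x_unc = -13/(2*6) = -1.0833
Check: 5*-1.0833 = -5.4165 < 5 -- violated!
Step 2: Constraint must be active: 5*x = 5
x* = 5/5 = 1.0
lambda = (2*6*1.0 + 13)/5 = 5.0
Step 3: Compute optimal value.
f(x*) = 6*1.0^2 + 13*1.0 = 19.0


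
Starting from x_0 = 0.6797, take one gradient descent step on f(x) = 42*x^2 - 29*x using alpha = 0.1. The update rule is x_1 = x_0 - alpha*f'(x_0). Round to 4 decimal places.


We compute the gradient at x_0 and apply the update.
f'(x) = 84*x - 29
f'(0.6797) = 84*0.6797 - 29 = 28.0948
x_1 = 0.6797 - 0.1*28.0948 = -2.1298


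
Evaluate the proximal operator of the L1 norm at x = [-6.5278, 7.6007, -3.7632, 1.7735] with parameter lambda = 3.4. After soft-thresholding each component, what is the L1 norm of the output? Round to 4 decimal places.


Soft-thresholding with lambda = 3.4:
prox(-6.5278) = sign(-6.5278)*max(|-6.5278| - 3.4, 0) = -3.1278
prox(7.6007) = sign(7.6007)*max(|7.6007| - 3.4, 0) = 4.2007
prox(-3.7632) = sign(-3.7632)*max(|-3.7632| - 3.4, 0) = -0.3632
prox(1.7735) = sign(1.7735)*max(|1.7735| - 3.4, 0) = 0.0
prox(x) = [-3.1278, 4.2007, -0.3632, 0.0]
||prox(x)||_1 = 3.1278 + 4.2007 + 0.3632 + 0.0 = 7.6917


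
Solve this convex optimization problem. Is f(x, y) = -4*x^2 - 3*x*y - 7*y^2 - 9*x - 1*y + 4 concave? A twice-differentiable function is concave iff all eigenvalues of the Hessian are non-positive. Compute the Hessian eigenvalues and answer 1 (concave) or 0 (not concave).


The Hessian of f(x,y) = -4*x^2 - 3*x*y - 7*y^2 - 9*x - 1*y + 4 is:
H = [[-8, -3], [-3, -14]]
Trace = -8 - 14 = -22
Determinant = -8*-14 - (-3)^2 = 103
Discriminant = (-22)^2 - 4*103 = 72.0
Eigenvalues: lambda_1 = -15.2426, lambda_2 = -6.7574
The function is concave.

1


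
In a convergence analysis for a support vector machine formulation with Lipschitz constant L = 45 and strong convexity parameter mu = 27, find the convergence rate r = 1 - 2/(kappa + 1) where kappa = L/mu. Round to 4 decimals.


Step 1: Compute the condition number.
kappa = L/mu = 45/27 = 1.6667
Step 2: Compute the convergence rate.
r = 1 - 2/(kappa + 1) = 1 - 2*mu/(L + mu) = (L - mu)/(L + mu) = 18/72 = 0.25


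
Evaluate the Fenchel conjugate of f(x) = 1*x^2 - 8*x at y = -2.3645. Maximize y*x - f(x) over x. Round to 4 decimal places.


f*(y) = sup_x {y*x - a*x^2 - b*x} = sup_x {(y-b)*x - a*x^2}
FOC: (y - b) - 2a*x = 0 => x* = (y - b)/(2a)
x* = (-2.3645 + 8)/(2*1) = 2.8178
f*(-2.3645) = (y-b)^2/(4a) = (-2.3645 + 8)^2/(4*1)
= 31.7589/4 = 7.9397


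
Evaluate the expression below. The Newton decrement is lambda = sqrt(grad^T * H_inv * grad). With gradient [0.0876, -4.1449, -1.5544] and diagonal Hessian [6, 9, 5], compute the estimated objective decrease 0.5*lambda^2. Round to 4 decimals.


Step 1: H is diagonal, so H^(-1) * g = [0.0146, -0.4605, -0.3109].
Step 2: g^T H^(-1) g = sum_i g_i^2 / H_ii
  = (0.0876)^2/6 + (-4.1449)^2/9 + (-1.5544)^2/5
  = 0.0013 + 1.9089 + 0.4832 = 2.3934
Step 3: Objective decrease = 0.5 * g^T H^(-1) g = 1.1967


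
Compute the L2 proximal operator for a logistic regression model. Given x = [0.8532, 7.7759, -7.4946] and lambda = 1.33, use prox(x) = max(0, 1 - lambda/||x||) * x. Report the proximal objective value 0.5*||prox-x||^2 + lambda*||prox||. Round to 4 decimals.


Step 1: Compute ||x||.
||x|| = 10.8334
Step 2: Compute scaling factor.
scale = max(0, 1 - 1.33/10.8334) = 0.8772
Step 3: prox(x) = [0.7485, 6.8213, -6.5745]
||prox(x)|| = 9.5034
Step 4: Proximal objective.
0.5*||prox-x||^2 = 0.8845
lambda*||prox|| = 12.6395
Total = 13.5239


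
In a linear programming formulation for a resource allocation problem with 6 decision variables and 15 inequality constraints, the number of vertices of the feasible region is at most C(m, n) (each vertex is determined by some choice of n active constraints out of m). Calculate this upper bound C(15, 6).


Each vertex corresponds to some choice of n active constraints out of m, so the number of vertices is at most C(m, n) = m! / (n!(m-n)!).
m = 15, n = 6
Numerator: 15 * 14 * 13 * 12 * 11 * 10
Denominator: 6! = 720
C(15, 6) = 5005


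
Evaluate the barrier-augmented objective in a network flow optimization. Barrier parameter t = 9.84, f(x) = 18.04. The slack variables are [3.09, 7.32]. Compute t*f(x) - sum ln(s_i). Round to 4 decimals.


Step 1: Compute log-barrier.
ln values: [1.1282, 1.9906]
phi = -(1.1282 + 1.9906) = -3.1188
Step 2: Compute augmented objective.
t*f(x) = 9.84*18.04 = 177.5136
Total = 177.5136 - 3.1188 = 174.3948


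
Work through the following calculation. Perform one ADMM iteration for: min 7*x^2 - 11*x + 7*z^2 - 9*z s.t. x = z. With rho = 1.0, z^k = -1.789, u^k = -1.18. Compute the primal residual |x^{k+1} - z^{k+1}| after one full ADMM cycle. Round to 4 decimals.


ADMM iteration with rho = 1.0, z^k = -1.789, u^k = -1.18
Step 1: x-update.
Minimize 7*x^2 - 11*x + (1.0/2)*(x + 1.789 - 1.18)^2
FOC: (2*7 + 1.0)*x = 11 + 1.0*(-1.789 + 1.18)
x^{k+1} = 0.6927
Step 2: z-update.
Minimize 7*z^2 - 9*z + (1.0/2)*(0.6927 - z - 1.18)^2
FOC: (2*7 + 1.0)*z = 9 + 1.0*(0.6927 - 1.18)
z^{k+1} = 0.5675
Step 3: u-update.
u^{k+1} = -1.18 + 0.6927 - 0.5675 = -1.0548
Step 4: Primal residual = |0.6927 - 0.5675| = 0.1252


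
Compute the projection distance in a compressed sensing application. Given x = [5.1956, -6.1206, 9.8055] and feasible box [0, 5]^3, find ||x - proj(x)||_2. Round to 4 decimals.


Project each component onto [0, 5].
clip(5.1956) = 5.0, clip(-6.1206) = 0.0, clip(9.8055) = 5.0
Projection = [5.0, 0.0, 5.0]
Squared diffs: [0.0383, 37.4617, 23.0928]
Distance = sqrt(60.5928) = 7.7841


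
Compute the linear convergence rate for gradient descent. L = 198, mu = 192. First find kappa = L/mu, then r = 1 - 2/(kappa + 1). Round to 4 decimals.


Step 1: Compute the condition number.
kappa = L/mu = 198/192 = 1.0313
Step 2: Compute the convergence rate.
r = 1 - 2/(kappa + 1) = 1 - 2*mu/(L + mu) = (L - mu)/(L + mu) = 6/390 = 0.0154


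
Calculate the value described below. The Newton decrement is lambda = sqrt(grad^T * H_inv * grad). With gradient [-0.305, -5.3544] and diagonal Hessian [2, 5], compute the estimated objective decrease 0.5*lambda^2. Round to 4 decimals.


Step 1: H is diagonal, so H^(-1) * g = [-0.1525, -1.0709].
Step 2: g^T H^(-1) g = sum_i g_i^2 / H_ii
  = (-0.305)^2/2 + (-5.3544)^2/5
  = 0.0465 + 5.7339 = 5.7804
Step 3: Objective decrease = 0.5 * g^T H^(-1) g = 2.8902


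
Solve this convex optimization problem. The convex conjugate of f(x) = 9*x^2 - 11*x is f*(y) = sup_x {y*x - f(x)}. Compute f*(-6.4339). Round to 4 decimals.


f*(y) = sup_x {y*x - a*x^2 - b*x} = sup_x {(y-b)*x - a*x^2}
FOC: (y - b) - 2a*x = 0 => x* = (y - b)/(2a)
x* = (-6.4339 + 11)/(2*9) = 0.2537
f*(-6.4339) = (y-b)^2/(4a) = (-6.4339 + 11)^2/(4*9)
= 20.8493/36 = 0.5791


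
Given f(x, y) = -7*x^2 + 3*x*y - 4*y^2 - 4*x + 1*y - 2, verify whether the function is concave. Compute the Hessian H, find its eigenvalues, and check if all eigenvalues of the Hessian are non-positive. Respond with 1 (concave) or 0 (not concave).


The Hessian of f(x,y) = -7*x^2 + 3*x*y - 4*y^2 - 4*x + 1*y - 2 is:
H = [[-14, 3], [3, -8]]
Trace = -14 - 8 = -22
Determinant = -14*-8 - (3)^2 = 103
Discriminant = (-22)^2 - 4*103 = 72.0
Eigenvalues: lambda_1 = -15.2426, lambda_2 = -6.7574
The function is concave.

1


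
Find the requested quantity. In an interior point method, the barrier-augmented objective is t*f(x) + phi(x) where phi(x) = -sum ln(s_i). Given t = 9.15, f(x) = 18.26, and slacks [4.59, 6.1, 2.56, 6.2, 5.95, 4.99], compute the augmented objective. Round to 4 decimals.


Step 1: Compute log-barrier.
ln values: [1.5239, 1.8083, 0.94, 1.8245, 1.7834, 1.6074]
phi = -(1.5239 + 1.8083 + 0.94 + 1.8245 + 1.7834 + 1.6074) = -9.4876
Step 2: Compute augmented objective.
t*f(x) = 9.15*18.26 = 167.079
Total = 167.079 - 9.4876 = 157.5914


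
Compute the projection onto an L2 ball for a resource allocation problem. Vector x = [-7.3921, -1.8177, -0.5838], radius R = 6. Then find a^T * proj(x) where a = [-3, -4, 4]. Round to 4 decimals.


Step 1: Compute ||x|| (intermediates to 6 decimals).
||x|| = sqrt((-7.3921)^2 + (-1.8177)^2 + (-0.5838)^2) = 7.634658
Step 2: Project.
Since ||x|| > R, scale = R/||x|| = 6/7.634658 = 0.78589, proj(x) = scale * x
proj(x) = [-5.809377, -1.428512, -0.458803]
Step 3: Dot product.
a^T * proj(x) = -3*(-5.809377) - 4*(-1.428512) + 4*(-0.458803) = 21.307


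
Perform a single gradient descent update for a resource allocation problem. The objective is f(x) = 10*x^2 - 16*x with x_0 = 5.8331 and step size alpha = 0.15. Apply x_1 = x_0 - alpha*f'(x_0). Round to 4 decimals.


We compute the gradient at x_0 and apply the update.
f'(x) = 20*x - 16
f'(5.8331) = 20*5.8331 - 16 = 100.662
x_1 = 5.8331 - 0.15*100.662 = -9.2662
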